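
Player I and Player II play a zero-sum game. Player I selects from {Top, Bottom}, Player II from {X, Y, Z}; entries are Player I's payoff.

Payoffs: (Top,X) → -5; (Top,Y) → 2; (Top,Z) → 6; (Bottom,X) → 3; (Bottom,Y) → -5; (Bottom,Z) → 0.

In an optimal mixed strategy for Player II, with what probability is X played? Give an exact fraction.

Row minima: Top → -5, Bottom → -5; maximin = -5.
Column maxima: X → 3, Y → 2, Z → 6; minimax = 2.
-5 ≠ 2, so there is no saddle point; optimal play is mixed.
Z is strictly dominated by Y (it gives Player I strictly more in every row), so Player II never plays it.
On the remaining 2×2 (Top, Bottom vs X, Y):
Let Player I play Top with probability p. Expected payoff against X: (-5)p + 3(1−p) = −8p + 3; against Y: 2p + (-5)(1−p) = 7p − 5.
Setting these equal: −8p + 3 = 7p − 5 ⇒ −15p = -8 ⇒ p = 8/15, and the value is (-8)·(8/15) + 3 = -19/15.
For Player II: with q = P(X), equating Top's and Bottom's payoffs gives −7q + 2 = 8q − 5 ⇒ q = 7/15.

7/15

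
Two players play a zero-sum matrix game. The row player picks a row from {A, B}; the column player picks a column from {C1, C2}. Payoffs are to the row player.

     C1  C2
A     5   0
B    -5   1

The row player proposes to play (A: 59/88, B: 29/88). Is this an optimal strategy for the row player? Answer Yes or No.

Against C1 this mix gives (59/88)·5 + (29/88)·(-5) = 75/44.
Against C2 this mix gives (59/88)·0 + (29/88)·1 = 29/88.
The column player will play C2, holding the row player to 29/88. Shifting weight toward the row that does better against C2 would raise this floor (the equalizing mix achieves 5/11 against both C2 and C1), so the proposed strategy is not optimal.

No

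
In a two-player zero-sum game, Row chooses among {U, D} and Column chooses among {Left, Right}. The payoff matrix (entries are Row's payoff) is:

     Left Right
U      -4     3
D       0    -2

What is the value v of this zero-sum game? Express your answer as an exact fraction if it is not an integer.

Row minima: U → -4, D → -2; maximin = -2.
Column maxima: Left → 0, Right → 3; minimax = 0.
-2 ≠ 0, so there is no saddle point; optimal play is mixed.
Let Row play U with probability p. Expected payoff against Left: (-4)p + 0(1−p) = −4p; against Right: 3p + (-2)(1−p) = 5p − 2.
Setting these equal: −4p = 5p − 2 ⇒ −9p = -2 ⇒ p = 2/9, and the value is (-4)·(2/9) = -8/9.
For Column: with q = P(Left), equating U's and D's payoffs gives −7q + 3 = 2q − 2 ⇒ q = 5/9.

-8/9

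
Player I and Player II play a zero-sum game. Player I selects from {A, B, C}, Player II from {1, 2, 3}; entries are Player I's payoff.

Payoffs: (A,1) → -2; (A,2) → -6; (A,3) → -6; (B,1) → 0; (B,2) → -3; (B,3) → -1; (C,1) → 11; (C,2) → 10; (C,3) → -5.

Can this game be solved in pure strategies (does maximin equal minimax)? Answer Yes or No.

Row minima: A → -6, B → -3, C → -5; maximin = -3.
Column maxima: 1 → 11, 2 → 10, 3 → -1; minimax = -1.
-3 ≠ -1, so no pure-strategy equilibrium exists.

No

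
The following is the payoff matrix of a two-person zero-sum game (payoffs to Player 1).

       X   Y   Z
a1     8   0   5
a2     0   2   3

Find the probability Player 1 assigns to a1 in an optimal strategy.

1/5

Row minima: a1 → 0, a2 → 0; maximin = 0.
Column maxima: X → 8, Y → 2, Z → 5; minimax = 2.
0 ≠ 2, so there is no saddle point; optimal play is mixed.
Z is strictly dominated by Y (it gives Player 1 strictly more in every row), so Player 2 never plays it.
On the remaining 2×2 (a1, a2 vs X, Y):
Let Player 1 play a1 with probability p. Expected payoff against X: 8p + 0(1−p) = 8p; against Y: 0p + 2(1−p) = −2p + 2.
Setting these equal: 8p = −2p + 2 ⇒ 10p = 2 ⇒ p = 1/5, and the value is (8)·(1/5) = 8/5.
For Player 2: with q = P(X), equating a1's and a2's payoffs gives 8q = −2q + 2 ⇒ q = 1/5.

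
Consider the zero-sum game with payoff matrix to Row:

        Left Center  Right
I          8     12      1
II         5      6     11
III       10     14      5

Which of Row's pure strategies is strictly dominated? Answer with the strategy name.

I

III gives a strictly higher payoff than I against every column: 10 > 8, 14 > 12, 5 > 1.
So I is strictly dominated and Row never plays it.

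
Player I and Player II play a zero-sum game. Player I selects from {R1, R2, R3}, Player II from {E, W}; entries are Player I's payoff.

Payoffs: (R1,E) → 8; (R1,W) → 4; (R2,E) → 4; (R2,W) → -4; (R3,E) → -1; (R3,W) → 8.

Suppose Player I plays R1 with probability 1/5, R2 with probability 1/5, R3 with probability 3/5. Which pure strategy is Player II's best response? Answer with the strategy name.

If Player II plays E, Player I's expected payoff is (1/5)·8 + (1/5)·4 + (3/5)·(-1) = 9/5.
If Player II plays W, Player I's expected payoff is (1/5)·4 + (1/5)·(-4) + (3/5)·8 = 24/5.
Player II minimizes Player I's payoff; the smallest is 9/5, so the best response is E.

E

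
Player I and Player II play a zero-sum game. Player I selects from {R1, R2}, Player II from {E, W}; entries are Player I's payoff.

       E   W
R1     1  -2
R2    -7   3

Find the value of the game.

Row minima: R1 → -2, R2 → -7; maximin = -2.
Column maxima: E → 1, W → 3; minimax = 1.
-2 ≠ 1, so there is no saddle point; optimal play is mixed.
Let Player I play R1 with probability p. Expected payoff against E: 1p + (-7)(1−p) = 8p − 7; against W: (-2)p + 3(1−p) = −5p + 3.
Setting these equal: 8p − 7 = −5p + 3 ⇒ 13p = 10 ⇒ p = 10/13, and the value is (8)·(10/13) − 7 = -11/13.
For Player II: with q = P(E), equating R1's and R2's payoffs gives 3q − 2 = −10q + 3 ⇒ q = 5/13.

-11/13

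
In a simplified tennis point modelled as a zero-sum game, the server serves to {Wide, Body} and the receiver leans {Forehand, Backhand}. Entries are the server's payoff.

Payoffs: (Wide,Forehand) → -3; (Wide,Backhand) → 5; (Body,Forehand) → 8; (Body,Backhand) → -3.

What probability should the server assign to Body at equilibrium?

8/19

Row minima: Wide → -3, Body → -3; maximin = -3.
Column maxima: Forehand → 8, Backhand → 5; minimax = 5.
-3 ≠ 5, so there is no saddle point; optimal play is mixed.
Let the server play Wide with probability p. Expected payoff against Forehand: (-3)p + 8(1−p) = −11p + 8; against Backhand: 5p + (-3)(1−p) = 8p − 3.
Setting these equal: −11p + 8 = 8p − 3 ⇒ −19p = -11 ⇒ p = 11/19, and the value is (-11)·(11/19) + 8 = 31/19.
For the receiver: with q = P(Forehand), equating Wide's and Body's payoffs gives −8q + 5 = 11q − 3 ⇒ q = 8/19.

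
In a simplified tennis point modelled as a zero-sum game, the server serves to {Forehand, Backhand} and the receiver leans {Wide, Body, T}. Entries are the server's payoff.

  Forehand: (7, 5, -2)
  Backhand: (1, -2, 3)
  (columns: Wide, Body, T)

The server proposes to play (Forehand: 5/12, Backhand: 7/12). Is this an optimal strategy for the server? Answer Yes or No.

Yes

Against Wide this mix gives (5/12)·7 + (7/12)·1 = 7/2.
Against Body this mix gives (5/12)·5 + (7/12)·(-2) = 11/12.
Against T this mix gives (5/12)·(-2) + (7/12)·3 = 11/12.
All of the receiver's active replies (Body, T) yield 11/12, and no column does worse for the server. The mix makes the receiver indifferent and guarantees 11/12, so it is optimal.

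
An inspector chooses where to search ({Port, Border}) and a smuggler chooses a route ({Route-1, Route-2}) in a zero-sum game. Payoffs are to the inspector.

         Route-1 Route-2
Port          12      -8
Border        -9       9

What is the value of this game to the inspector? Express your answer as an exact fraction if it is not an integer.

18/19

Row minima: Port → -8, Border → -9; maximin = -8.
Column maxima: Route-1 → 12, Route-2 → 9; minimax = 9.
-8 ≠ 9, so there is no saddle point; optimal play is mixed.
Let the inspector play Port with probability p. Expected payoff against Route-1: 12p + (-9)(1−p) = 21p − 9; against Route-2: (-8)p + 9(1−p) = −17p + 9.
Setting these equal: 21p − 9 = −17p + 9 ⇒ 38p = 18 ⇒ p = 9/19, and the value is (21)·(9/19) − 9 = 18/19.
For the smuggler: with q = P(Route-1), equating Port's and Border's payoffs gives 20q − 8 = −18q + 9 ⇒ q = 17/38.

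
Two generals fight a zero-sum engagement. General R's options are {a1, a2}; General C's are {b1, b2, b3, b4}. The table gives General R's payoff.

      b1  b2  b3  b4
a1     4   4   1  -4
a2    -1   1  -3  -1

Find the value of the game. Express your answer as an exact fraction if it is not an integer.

-13/7

Row minima: a1 → -4, a2 → -3; maximin = -3.
Column maxima: b1 → 4, b2 → 4, b3 → 1, b4 → -1; minimax = -1.
-3 ≠ -1, so there is no saddle point; optimal play is mixed.
b1 is strictly dominated by b3 (it gives General R strictly more in every row), so General C never plays it.
b2 is strictly dominated by b3 (it gives General R strictly more in every row), so General C never plays it.
On the remaining 2×2 (a1, a2 vs b3, b4):
Let General R play a1 with probability p. Expected payoff against b3: 1p + (-3)(1−p) = 4p − 3; against b4: (-4)p + (-1)(1−p) = −3p − 1.
Setting these equal: 4p − 3 = −3p − 1 ⇒ 7p = 2 ⇒ p = 2/7, and the value is (4)·(2/7) − 3 = -13/7.
For General C: with q = P(b3), equating a1's and a2's payoffs gives 5q − 4 = −2q − 1 ⇒ q = 3/7.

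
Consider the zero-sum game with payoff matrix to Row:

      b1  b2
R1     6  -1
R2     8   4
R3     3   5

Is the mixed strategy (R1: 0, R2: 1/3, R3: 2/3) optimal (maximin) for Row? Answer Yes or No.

Yes

Against b1 this mix gives (1/3)·8 + (2/3)·3 = 14/3.
Against b2 this mix gives (1/3)·4 + (2/3)·5 = 14/3.
All of Column's active replies (b1, b2) yield 14/3, and no column does worse for Row. The mix makes Column indifferent and guarantees 14/3, so it is optimal.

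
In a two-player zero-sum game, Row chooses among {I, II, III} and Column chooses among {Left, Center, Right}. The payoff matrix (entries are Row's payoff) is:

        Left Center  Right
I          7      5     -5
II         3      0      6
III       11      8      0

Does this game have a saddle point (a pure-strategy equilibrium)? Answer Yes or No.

No

Row minima: I → -5, II → 0, III → 0; maximin = 0.
Column maxima: Left → 11, Center → 8, Right → 6; minimax = 6.
0 ≠ 6, so no pure-strategy equilibrium exists.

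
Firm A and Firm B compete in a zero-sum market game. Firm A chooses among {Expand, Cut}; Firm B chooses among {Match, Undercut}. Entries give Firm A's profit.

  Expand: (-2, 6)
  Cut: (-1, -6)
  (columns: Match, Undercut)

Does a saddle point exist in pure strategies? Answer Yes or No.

Row minima: Expand → -2, Cut → -6; maximin = -2.
Column maxima: Match → -1, Undercut → 6; minimax = -1.
-2 ≠ -1, so no pure-strategy equilibrium exists.

No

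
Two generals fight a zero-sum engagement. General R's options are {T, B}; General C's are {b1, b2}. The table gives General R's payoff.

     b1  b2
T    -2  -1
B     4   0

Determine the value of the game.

0

Row minima: T → -2, B → 0; maximin = 0.
Column maxima: b1 → 4, b2 → 0; minimax = 0.
Since maximin = minimax = 0, there is a saddle point and the value is 0.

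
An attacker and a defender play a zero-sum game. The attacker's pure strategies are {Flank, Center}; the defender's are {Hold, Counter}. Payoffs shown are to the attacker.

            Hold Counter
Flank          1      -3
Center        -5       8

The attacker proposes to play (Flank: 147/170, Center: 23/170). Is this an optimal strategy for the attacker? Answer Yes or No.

No

Against Hold this mix gives (147/170)·1 + (23/170)·(-5) = 16/85.
Against Counter this mix gives (147/170)·(-3) + (23/170)·8 = -257/170.
The defender will play Counter, holding the attacker to -257/170. Shifting weight toward the row that does better against Counter would raise this floor (the equalizing mix achieves -7/17 against both Counter and Hold), so the proposed strategy is not optimal.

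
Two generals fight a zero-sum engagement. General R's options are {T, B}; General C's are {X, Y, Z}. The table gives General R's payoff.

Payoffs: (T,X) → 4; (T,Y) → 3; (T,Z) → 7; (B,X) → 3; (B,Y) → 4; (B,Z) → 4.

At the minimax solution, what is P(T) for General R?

1/2

Row minima: T → 3, B → 3; maximin = 3.
Column maxima: X → 4, Y → 4, Z → 7; minimax = 4.
3 ≠ 4, so there is no saddle point; optimal play is mixed.
Z is strictly dominated by X (it gives General R strictly more in every row), so General C never plays it.
On the remaining 2×2 (T, B vs X, Y):
Let General R play T with probability p. Expected payoff against X: 4p + 3(1−p) = p + 3; against Y: 3p + 4(1−p) = −p + 4.
Setting these equal: p + 3 = −p + 4 ⇒ 2p = 1 ⇒ p = 1/2, and the value is (1)·(1/2) + 3 = 7/2.
For General C: with q = P(X), equating T's and B's payoffs gives q + 3 = −q + 4 ⇒ q = 1/2.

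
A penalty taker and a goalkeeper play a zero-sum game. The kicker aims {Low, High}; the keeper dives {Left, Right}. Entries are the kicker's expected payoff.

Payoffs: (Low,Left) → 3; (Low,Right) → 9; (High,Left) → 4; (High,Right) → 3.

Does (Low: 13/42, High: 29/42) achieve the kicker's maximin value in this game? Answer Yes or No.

Against Left this mix gives (13/42)·3 + (29/42)·4 = 155/42.
Against Right this mix gives (13/42)·9 + (29/42)·3 = 34/7.
The keeper will play Left, holding the kicker to 155/42. Shifting weight toward the row that does better against Left would raise this floor (the equalizing mix achieves 27/7 against both Left and Right), so the proposed strategy is not optimal.

No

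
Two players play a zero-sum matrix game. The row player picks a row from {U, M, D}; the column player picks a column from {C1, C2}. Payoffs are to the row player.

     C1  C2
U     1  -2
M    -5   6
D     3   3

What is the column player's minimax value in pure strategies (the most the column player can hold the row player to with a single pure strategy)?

Column maxima: C1 → 3, C2 → 6.
The smallest of these is 3.

3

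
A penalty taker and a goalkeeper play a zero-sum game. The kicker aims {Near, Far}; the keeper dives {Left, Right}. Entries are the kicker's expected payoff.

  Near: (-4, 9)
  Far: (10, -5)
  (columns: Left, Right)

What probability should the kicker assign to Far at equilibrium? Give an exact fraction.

13/28

Row minima: Near → -4, Far → -5; maximin = -4.
Column maxima: Left → 10, Right → 9; minimax = 9.
-4 ≠ 9, so there is no saddle point; optimal play is mixed.
Let the kicker play Near with probability p. Expected payoff against Left: (-4)p + 10(1−p) = −14p + 10; against Right: 9p + (-5)(1−p) = 14p − 5.
Setting these equal: −14p + 10 = 14p − 5 ⇒ −28p = -15 ⇒ p = 15/28, and the value is (-14)·(15/28) + 10 = 5/2.
For the keeper: with q = P(Left), equating Near's and Far's payoffs gives −13q + 9 = 15q − 5 ⇒ q = 1/2.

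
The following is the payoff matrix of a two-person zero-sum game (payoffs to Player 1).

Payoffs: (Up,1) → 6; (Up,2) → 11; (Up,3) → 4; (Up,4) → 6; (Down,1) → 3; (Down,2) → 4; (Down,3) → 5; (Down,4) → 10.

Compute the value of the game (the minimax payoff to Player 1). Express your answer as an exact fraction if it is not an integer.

9/2

Row minima: Up → 4, Down → 3; maximin = 4.
Column maxima: 1 → 6, 2 → 11, 3 → 5, 4 → 10; minimax = 5.
4 ≠ 5, so there is no saddle point; optimal play is mixed.
2 is strictly dominated by 1 (it gives Player 1 strictly more in every row), so Player 2 never plays it.
4 is strictly dominated by 3 (it gives Player 1 strictly more in every row), so Player 2 never plays it.
On the remaining 2×2 (Up, Down vs 1, 3):
Let Player 1 play Up with probability p. Expected payoff against 1: 6p + 3(1−p) = 3p + 3; against 3: 4p + 5(1−p) = −p + 5.
Setting these equal: 3p + 3 = −p + 5 ⇒ 4p = 2 ⇒ p = 1/2, and the value is (3)·(1/2) + 3 = 9/2.
For Player 2: with q = P(1), equating Up's and Down's payoffs gives 2q + 4 = −2q + 5 ⇒ q = 1/4.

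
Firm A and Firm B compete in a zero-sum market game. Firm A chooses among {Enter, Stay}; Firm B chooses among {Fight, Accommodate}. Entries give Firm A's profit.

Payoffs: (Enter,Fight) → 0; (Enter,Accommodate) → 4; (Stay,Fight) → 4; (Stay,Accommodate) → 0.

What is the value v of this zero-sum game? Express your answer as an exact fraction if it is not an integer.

2

Row minima: Enter → 0, Stay → 0; maximin = 0.
Column maxima: Fight → 4, Accommodate → 4; minimax = 4.
0 ≠ 4, so there is no saddle point; optimal play is mixed.
Let Firm A play Enter with probability p. Expected payoff against Fight: 0p + 4(1−p) = −4p + 4; against Accommodate: 4p + 0(1−p) = 4p.
Setting these equal: −4p + 4 = 4p ⇒ −8p = -4 ⇒ p = 1/2, and the value is (-4)·(1/2) + 4 = 2.
For Firm B: with q = P(Fight), equating Enter's and Stay's payoffs gives −4q + 4 = 4q ⇒ q = 1/2.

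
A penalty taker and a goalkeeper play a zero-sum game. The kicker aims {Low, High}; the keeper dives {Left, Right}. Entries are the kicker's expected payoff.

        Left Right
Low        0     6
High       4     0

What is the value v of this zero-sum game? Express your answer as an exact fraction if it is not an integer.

Row minima: Low → 0, High → 0; maximin = 0.
Column maxima: Left → 4, Right → 6; minimax = 4.
0 ≠ 4, so there is no saddle point; optimal play is mixed.
Let the kicker play Low with probability p. Expected payoff against Left: 0p + 4(1−p) = −4p + 4; against Right: 6p + 0(1−p) = 6p.
Setting these equal: −4p + 4 = 6p ⇒ −10p = -4 ⇒ p = 2/5, and the value is (-4)·(2/5) + 4 = 12/5.
For the keeper: with q = P(Left), equating Low's and High's payoffs gives −6q + 6 = 4q ⇒ q = 3/5.

12/5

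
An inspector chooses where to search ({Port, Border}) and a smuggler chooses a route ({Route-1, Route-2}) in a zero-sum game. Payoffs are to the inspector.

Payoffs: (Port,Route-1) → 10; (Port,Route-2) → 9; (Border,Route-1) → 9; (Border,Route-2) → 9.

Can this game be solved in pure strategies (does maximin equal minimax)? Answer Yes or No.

Yes

Row minima: Port → 9, Border → 9; maximin = 9.
Column maxima: Route-1 → 10, Route-2 → 9; minimax = 9.
maximin = minimax = 9, so a saddle point exists.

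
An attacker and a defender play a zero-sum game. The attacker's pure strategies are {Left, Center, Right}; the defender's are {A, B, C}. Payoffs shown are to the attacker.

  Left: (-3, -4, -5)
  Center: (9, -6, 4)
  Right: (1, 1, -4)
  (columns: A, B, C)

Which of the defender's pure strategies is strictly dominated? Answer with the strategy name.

A

C holds the attacker's payoff strictly below A in every row: -5 < -3, 4 < 9, -4 < 1.
So A is strictly dominated for the defender.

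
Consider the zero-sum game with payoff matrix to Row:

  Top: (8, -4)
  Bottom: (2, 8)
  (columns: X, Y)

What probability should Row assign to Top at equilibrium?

Row minima: Top → -4, Bottom → 2; maximin = 2.
Column maxima: X → 8, Y → 8; minimax = 8.
2 ≠ 8, so there is no saddle point; optimal play is mixed.
Let Row play Top with probability p. Expected payoff against X: 8p + 2(1−p) = 6p + 2; against Y: (-4)p + 8(1−p) = −12p + 8.
Setting these equal: 6p + 2 = −12p + 8 ⇒ 18p = 6 ⇒ p = 1/3, and the value is (6)·(1/3) + 2 = 4.
For Column: with q = P(X), equating Top's and Bottom's payoffs gives 12q − 4 = −6q + 8 ⇒ q = 2/3.

1/3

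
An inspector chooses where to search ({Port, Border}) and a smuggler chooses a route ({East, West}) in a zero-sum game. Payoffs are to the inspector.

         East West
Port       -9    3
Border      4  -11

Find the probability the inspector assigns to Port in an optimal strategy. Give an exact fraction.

5/9

Row minima: Port → -9, Border → -11; maximin = -9.
Column maxima: East → 4, West → 3; minimax = 3.
-9 ≠ 3, so there is no saddle point; optimal play is mixed.
Let the inspector play Port with probability p. Expected payoff against East: (-9)p + 4(1−p) = −13p + 4; against West: 3p + (-11)(1−p) = 14p − 11.
Setting these equal: −13p + 4 = 14p − 11 ⇒ −27p = -15 ⇒ p = 5/9, and the value is (-13)·(5/9) + 4 = -29/9.
For the smuggler: with q = P(East), equating Port's and Border's payoffs gives −12q + 3 = 15q − 11 ⇒ q = 14/27.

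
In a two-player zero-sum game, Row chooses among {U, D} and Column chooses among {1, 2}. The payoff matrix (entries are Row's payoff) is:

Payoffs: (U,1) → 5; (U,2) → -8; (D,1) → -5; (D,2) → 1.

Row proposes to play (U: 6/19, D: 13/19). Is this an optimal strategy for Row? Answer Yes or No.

Against 1 this mix gives (6/19)·5 + (13/19)·(-5) = -35/19.
Against 2 this mix gives (6/19)·(-8) + (13/19)·1 = -35/19.
All of Column's active replies (1, 2) yield -35/19, and no column does worse for Row. The mix makes Column indifferent and guarantees -35/19, so it is optimal.

Yes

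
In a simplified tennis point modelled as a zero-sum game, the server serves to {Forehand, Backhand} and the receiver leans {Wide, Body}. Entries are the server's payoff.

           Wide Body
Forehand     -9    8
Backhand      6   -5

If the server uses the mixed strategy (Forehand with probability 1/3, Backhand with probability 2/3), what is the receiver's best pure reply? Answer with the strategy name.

If the receiver plays Wide, the server's expected payoff is (1/3)·(-9) + (2/3)·6 = 1.
If the receiver plays Body, the server's expected payoff is (1/3)·8 + (2/3)·(-5) = -2/3.
The receiver minimizes the server's payoff; the smallest is -2/3, so the best response is Body.

Body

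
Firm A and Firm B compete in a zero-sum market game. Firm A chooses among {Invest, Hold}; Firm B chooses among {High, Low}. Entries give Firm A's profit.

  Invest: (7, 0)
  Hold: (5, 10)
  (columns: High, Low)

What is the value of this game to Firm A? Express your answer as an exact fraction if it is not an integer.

35/6

Row minima: Invest → 0, Hold → 5; maximin = 5.
Column maxima: High → 7, Low → 10; minimax = 7.
5 ≠ 7, so there is no saddle point; optimal play is mixed.
Let Firm A play Invest with probability p. Expected payoff against High: 7p + 5(1−p) = 2p + 5; against Low: 0p + 10(1−p) = −10p + 10.
Setting these equal: 2p + 5 = −10p + 10 ⇒ 12p = 5 ⇒ p = 5/12, and the value is (2)·(5/12) + 5 = 35/6.
For Firm B: with q = P(High), equating Invest's and Hold's payoffs gives 7q = −5q + 10 ⇒ q = 5/6.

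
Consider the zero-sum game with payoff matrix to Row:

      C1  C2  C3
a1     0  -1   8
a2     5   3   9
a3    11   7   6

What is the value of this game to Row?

45/7

Row minima: a1 → -1, a2 → 3, a3 → 6; maximin = 6.
Column maxima: C1 → 11, C2 → 7, C3 → 9; minimax = 7.
6 ≠ 7, so there is no saddle point; optimal play is mixed.
a1 is strictly dominated by a2, so Row never plays it.
C1 is strictly dominated by C2 (it gives Row strictly more in every row), so Column never plays it.
On the remaining 2×2 (a2, a3 vs C2, C3):
Let Row play a2 with probability p. Expected payoff against C2: 3p + 7(1−p) = −4p + 7; against C3: 9p + 6(1−p) = 3p + 6.
Setting these equal: −4p + 7 = 3p + 6 ⇒ −7p = -1 ⇒ p = 1/7, and the value is (-4)·(1/7) + 7 = 45/7.
For Column: with q = P(C2), equating a2's and a3's payoffs gives −6q + 9 = q + 6 ⇒ q = 3/7.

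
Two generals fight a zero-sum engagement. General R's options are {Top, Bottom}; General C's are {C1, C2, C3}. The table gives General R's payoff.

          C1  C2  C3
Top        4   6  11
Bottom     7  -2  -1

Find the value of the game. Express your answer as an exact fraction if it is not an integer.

Row minima: Top → 4, Bottom → -2; maximin = 4.
Column maxima: C1 → 7, C2 → 6, C3 → 11; minimax = 6.
4 ≠ 6, so there is no saddle point; optimal play is mixed.
C3 is strictly dominated by C2 (it gives General R strictly more in every row), so General C never plays it.
On the remaining 2×2 (Top, Bottom vs C1, C2):
Let General R play Top with probability p. Expected payoff against C1: 4p + 7(1−p) = −3p + 7; against C2: 6p + (-2)(1−p) = 8p − 2.
Setting these equal: −3p + 7 = 8p − 2 ⇒ −11p = -9 ⇒ p = 9/11, and the value is (-3)·(9/11) + 7 = 50/11.
For General C: with q = P(C1), equating Top's and Bottom's payoffs gives −2q + 6 = 9q − 2 ⇒ q = 8/11.

50/11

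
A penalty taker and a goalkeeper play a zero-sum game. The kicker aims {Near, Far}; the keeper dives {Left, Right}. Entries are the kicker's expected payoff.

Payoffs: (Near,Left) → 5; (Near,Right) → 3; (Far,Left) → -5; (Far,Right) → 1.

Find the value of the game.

3

Row minima: Near → 3, Far → -5; maximin = 3.
Column maxima: Left → 5, Right → 3; minimax = 3.
Since maximin = minimax = 3, there is a saddle point and the value is 3.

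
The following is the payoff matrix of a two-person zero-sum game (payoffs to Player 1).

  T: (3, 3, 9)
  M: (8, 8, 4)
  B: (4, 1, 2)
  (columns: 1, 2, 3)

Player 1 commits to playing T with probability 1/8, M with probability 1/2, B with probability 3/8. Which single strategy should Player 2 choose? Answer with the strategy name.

If Player 2 plays 1, Player 1's expected payoff is (1/8)·3 + (1/2)·8 + (3/8)·4 = 47/8.
If Player 2 plays 2, Player 1's expected payoff is (1/8)·3 + (1/2)·8 + (3/8)·1 = 19/4.
If Player 2 plays 3, Player 1's expected payoff is (1/8)·9 + (1/2)·4 + (3/8)·2 = 31/8.
Player 2 minimizes Player 1's payoff; the smallest is 31/8, so the best response is 3.

3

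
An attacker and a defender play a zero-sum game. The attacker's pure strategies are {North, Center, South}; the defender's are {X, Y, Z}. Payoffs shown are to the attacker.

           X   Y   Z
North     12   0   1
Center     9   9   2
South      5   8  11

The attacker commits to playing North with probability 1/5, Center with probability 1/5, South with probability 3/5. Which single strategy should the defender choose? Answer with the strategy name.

Y

If the defender plays X, the attacker's expected payoff is (1/5)·12 + (1/5)·9 + (3/5)·5 = 36/5.
If the defender plays Y, the attacker's expected payoff is (1/5)·0 + (1/5)·9 + (3/5)·8 = 33/5.
If the defender plays Z, the attacker's expected payoff is (1/5)·1 + (1/5)·2 + (3/5)·11 = 36/5.
The defender minimizes the attacker's payoff; the smallest is 33/5, so the best response is Y.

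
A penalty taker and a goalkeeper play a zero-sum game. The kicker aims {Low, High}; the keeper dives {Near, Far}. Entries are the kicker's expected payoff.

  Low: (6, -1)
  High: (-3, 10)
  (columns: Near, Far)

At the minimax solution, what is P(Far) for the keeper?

Row minima: Low → -1, High → -3; maximin = -1.
Column maxima: Near → 6, Far → 10; minimax = 6.
-1 ≠ 6, so there is no saddle point; optimal play is mixed.
Let the kicker play Low with probability p. Expected payoff against Near: 6p + (-3)(1−p) = 9p − 3; against Far: (-1)p + 10(1−p) = −11p + 10.
Setting these equal: 9p − 3 = −11p + 10 ⇒ 20p = 13 ⇒ p = 13/20, and the value is (9)·(13/20) − 3 = 57/20.
For the keeper: with q = P(Near), equating Low's and High's payoffs gives 7q − 1 = −13q + 10 ⇒ q = 11/20.

9/20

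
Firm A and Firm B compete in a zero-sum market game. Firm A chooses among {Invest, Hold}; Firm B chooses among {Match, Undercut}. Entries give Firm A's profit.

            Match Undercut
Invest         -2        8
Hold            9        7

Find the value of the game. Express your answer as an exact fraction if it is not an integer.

Row minima: Invest → -2, Hold → 7; maximin = 7.
Column maxima: Match → 9, Undercut → 8; minimax = 8.
7 ≠ 8, so there is no saddle point; optimal play is mixed.
Let Firm A play Invest with probability p. Expected payoff against Match: (-2)p + 9(1−p) = −11p + 9; against Undercut: 8p + 7(1−p) = p + 7.
Setting these equal: −11p + 9 = p + 7 ⇒ −12p = -2 ⇒ p = 1/6, and the value is (-11)·(1/6) + 9 = 43/6.
For Firm B: with q = P(Match), equating Invest's and Hold's payoffs gives −10q + 8 = 2q + 7 ⇒ q = 1/12.

43/6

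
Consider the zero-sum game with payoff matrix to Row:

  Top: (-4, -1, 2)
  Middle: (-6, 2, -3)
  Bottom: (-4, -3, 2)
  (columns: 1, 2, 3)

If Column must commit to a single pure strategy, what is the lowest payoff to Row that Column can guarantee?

-4

Column maxima: 1 → -4, 2 → 2, 3 → 2.
The smallest of these is -4.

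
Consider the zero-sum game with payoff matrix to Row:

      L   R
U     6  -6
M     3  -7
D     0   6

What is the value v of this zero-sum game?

2

Row minima: U → -6, M → -7, D → 0; maximin = 0.
Column maxima: L → 6, R → 6; minimax = 6.
0 ≠ 6, so there is no saddle point; optimal play is mixed.
M is strictly dominated by U, so Row never plays it.
On the remaining 2×2 (U, D vs L, R):
Let Row play U with probability p. Expected payoff against L: 6p + 0(1−p) = 6p; against R: (-6)p + 6(1−p) = −12p + 6.
Setting these equal: 6p = −12p + 6 ⇒ 18p = 6 ⇒ p = 1/3, and the value is (6)·(1/3) = 2.
For Column: with q = P(L), equating U's and D's payoffs gives 12q − 6 = −6q + 6 ⇒ q = 2/3.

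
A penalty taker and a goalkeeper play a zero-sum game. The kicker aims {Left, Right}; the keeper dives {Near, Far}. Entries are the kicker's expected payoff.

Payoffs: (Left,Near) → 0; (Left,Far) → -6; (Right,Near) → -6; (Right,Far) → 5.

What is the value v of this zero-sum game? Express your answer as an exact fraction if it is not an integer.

Row minima: Left → -6, Right → -6; maximin = -6.
Column maxima: Near → 0, Far → 5; minimax = 0.
-6 ≠ 0, so there is no saddle point; optimal play is mixed.
Let the kicker play Left with probability p. Expected payoff against Near: 0p + (-6)(1−p) = 6p − 6; against Far: (-6)p + 5(1−p) = −11p + 5.
Setting these equal: 6p − 6 = −11p + 5 ⇒ 17p = 11 ⇒ p = 11/17, and the value is (6)·(11/17) − 6 = -36/17.
For the keeper: with q = P(Near), equating Left's and Right's payoffs gives 6q − 6 = −11q + 5 ⇒ q = 11/17.

-36/17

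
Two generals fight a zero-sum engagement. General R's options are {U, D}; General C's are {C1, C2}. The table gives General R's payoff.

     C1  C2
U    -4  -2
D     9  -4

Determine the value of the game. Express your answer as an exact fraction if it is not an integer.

Row minima: U → -4, D → -4; maximin = -4.
Column maxima: C1 → 9, C2 → -2; minimax = -2.
-4 ≠ -2, so there is no saddle point; optimal play is mixed.
Let General R play U with probability p. Expected payoff against C1: (-4)p + 9(1−p) = −13p + 9; against C2: (-2)p + (-4)(1−p) = 2p − 4.
Setting these equal: −13p + 9 = 2p − 4 ⇒ −15p = -13 ⇒ p = 13/15, and the value is (-13)·(13/15) + 9 = -34/15.
For General C: with q = P(C1), equating U's and D's payoffs gives −2q − 2 = 13q − 4 ⇒ q = 2/15.

-34/15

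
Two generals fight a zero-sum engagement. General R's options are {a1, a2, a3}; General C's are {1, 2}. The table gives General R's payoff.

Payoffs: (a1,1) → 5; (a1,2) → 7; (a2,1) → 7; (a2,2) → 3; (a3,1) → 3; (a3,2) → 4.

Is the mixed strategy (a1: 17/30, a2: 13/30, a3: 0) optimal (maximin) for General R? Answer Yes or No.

No

Against 1 this mix gives (17/30)·5 + (13/30)·7 = 88/15.
Against 2 this mix gives (17/30)·7 + (13/30)·3 = 79/15.
General C will play 2, holding General R to 79/15. Shifting weight toward the row that does better against 2 would raise this floor (the equalizing mix achieves 17/3 against both 2 and 1), so the proposed strategy is not optimal.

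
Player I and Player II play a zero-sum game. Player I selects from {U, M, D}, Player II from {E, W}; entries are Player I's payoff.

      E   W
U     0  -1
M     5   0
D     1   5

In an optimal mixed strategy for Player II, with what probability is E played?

Row minima: U → -1, M → 0, D → 1; maximin = 1.
Column maxima: E → 5, W → 5; minimax = 5.
1 ≠ 5, so there is no saddle point; optimal play is mixed.
U is strictly dominated by M, so Player I never plays it.
On the remaining 2×2 (M, D vs E, W):
Let Player I play M with probability p. Expected payoff against E: 5p + 1(1−p) = 4p + 1; against W: 0p + 5(1−p) = −5p + 5.
Setting these equal: 4p + 1 = −5p + 5 ⇒ 9p = 4 ⇒ p = 4/9, and the value is (4)·(4/9) + 1 = 25/9.
For Player II: with q = P(E), equating M's and D's payoffs gives 5q = −4q + 5 ⇒ q = 5/9.

5/9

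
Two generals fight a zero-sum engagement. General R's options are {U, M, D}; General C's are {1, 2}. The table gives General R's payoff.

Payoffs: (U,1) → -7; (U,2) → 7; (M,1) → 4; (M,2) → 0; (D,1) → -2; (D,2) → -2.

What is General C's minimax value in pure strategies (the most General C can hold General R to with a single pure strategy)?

4

Column maxima: 1 → 4, 2 → 7.
The smallest of these is 4.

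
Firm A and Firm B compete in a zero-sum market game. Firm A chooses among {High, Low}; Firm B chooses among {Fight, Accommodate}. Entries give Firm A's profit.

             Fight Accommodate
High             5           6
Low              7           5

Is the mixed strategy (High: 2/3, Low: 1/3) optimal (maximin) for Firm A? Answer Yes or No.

Yes

Against Fight this mix gives (2/3)·5 + (1/3)·7 = 17/3.
Against Accommodate this mix gives (2/3)·6 + (1/3)·5 = 17/3.
All of Firm B's active replies (Fight, Accommodate) yield 17/3, and no column does worse for Firm A. The mix makes Firm B indifferent and guarantees 17/3, so it is optimal.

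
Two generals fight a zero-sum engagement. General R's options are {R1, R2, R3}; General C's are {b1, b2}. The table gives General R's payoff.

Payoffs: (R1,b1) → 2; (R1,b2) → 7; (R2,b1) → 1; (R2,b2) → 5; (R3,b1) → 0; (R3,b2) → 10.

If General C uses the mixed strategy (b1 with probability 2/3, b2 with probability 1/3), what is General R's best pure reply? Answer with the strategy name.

Expected payoff of R1: (2/3)·2 + (1/3)·7 = 11/3.
Expected payoff of R2: (2/3)·1 + (1/3)·5 = 7/3.
Expected payoff of R3: (2/3)·0 + (1/3)·10 = 10/3.
The largest is 11/3, so General R's best response is R1.

R1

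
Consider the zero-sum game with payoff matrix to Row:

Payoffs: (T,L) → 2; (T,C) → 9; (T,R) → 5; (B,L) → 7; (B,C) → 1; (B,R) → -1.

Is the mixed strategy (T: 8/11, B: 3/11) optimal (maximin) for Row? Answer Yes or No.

Yes

Against L this mix gives (8/11)·2 + (3/11)·7 = 37/11.
Against C this mix gives (8/11)·9 + (3/11)·1 = 75/11.
Against R this mix gives (8/11)·5 + (3/11)·(-1) = 37/11.
All of Column's active replies (L, R) yield 37/11, and no column does worse for Row. The mix makes Column indifferent and guarantees 37/11, so it is optimal.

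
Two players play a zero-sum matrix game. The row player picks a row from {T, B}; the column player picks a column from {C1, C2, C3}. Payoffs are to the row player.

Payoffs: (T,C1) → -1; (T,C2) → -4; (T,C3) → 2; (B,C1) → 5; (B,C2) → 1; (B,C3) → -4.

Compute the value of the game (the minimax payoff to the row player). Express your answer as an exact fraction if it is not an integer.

-14/11

Row minima: T → -4, B → -4; maximin = -4.
Column maxima: C1 → 5, C2 → 1, C3 → 2; minimax = 1.
-4 ≠ 1, so there is no saddle point; optimal play is mixed.
C1 is strictly dominated by C2 (it gives the row player strictly more in every row), so the column player never plays it.
On the remaining 2×2 (T, B vs C2, C3):
Let the row player play T with probability p. Expected payoff against C2: (-4)p + 1(1−p) = −5p + 1; against C3: 2p + (-4)(1−p) = 6p − 4.
Setting these equal: −5p + 1 = 6p − 4 ⇒ −11p = -5 ⇒ p = 5/11, and the value is (-5)·(5/11) + 1 = -14/11.
For the column player: with q = P(C2), equating T's and B's payoffs gives −6q + 2 = 5q − 4 ⇒ q = 6/11.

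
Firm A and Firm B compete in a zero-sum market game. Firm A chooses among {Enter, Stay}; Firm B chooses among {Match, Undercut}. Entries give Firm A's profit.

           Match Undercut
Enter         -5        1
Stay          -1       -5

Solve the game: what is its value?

-13/5

Row minima: Enter → -5, Stay → -5; maximin = -5.
Column maxima: Match → -1, Undercut → 1; minimax = -1.
-5 ≠ -1, so there is no saddle point; optimal play is mixed.
Let Firm A play Enter with probability p. Expected payoff against Match: (-5)p + (-1)(1−p) = −4p − 1; against Undercut: 1p + (-5)(1−p) = 6p − 5.
Setting these equal: −4p − 1 = 6p − 5 ⇒ −10p = -4 ⇒ p = 2/5, and the value is (-4)·(2/5) − 1 = -13/5.
For Firm B: with q = P(Match), equating Enter's and Stay's payoffs gives −6q + 1 = 4q − 5 ⇒ q = 3/5.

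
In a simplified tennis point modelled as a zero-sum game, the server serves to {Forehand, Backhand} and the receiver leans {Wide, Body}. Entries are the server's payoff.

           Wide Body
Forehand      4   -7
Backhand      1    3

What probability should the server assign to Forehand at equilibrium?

Row minima: Forehand → -7, Backhand → 1; maximin = 1.
Column maxima: Wide → 4, Body → 3; minimax = 3.
1 ≠ 3, so there is no saddle point; optimal play is mixed.
Let the server play Forehand with probability p. Expected payoff against Wide: 4p + 1(1−p) = 3p + 1; against Body: (-7)p + 3(1−p) = −10p + 3.
Setting these equal: 3p + 1 = −10p + 3 ⇒ 13p = 2 ⇒ p = 2/13, and the value is (3)·(2/13) + 1 = 19/13.
For the receiver: with q = P(Wide), equating Forehand's and Backhand's payoffs gives 11q − 7 = −2q + 3 ⇒ q = 10/13.

2/13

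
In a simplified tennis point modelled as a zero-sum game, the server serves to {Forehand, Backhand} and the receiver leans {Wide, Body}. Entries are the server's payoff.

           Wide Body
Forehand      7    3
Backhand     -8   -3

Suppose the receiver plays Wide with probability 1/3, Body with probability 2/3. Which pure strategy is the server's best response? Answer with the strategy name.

Forehand

Expected payoff of Forehand: (1/3)·7 + (2/3)·3 = 13/3.
Expected payoff of Backhand: (1/3)·(-8) + (2/3)·(-3) = -14/3.
The largest is 13/3, so the server's best response is Forehand.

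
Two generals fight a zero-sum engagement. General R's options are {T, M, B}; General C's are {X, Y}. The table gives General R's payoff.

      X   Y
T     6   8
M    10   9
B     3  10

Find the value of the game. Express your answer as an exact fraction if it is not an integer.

Row minima: T → 6, M → 9, B → 3; maximin = 9.
Column maxima: X → 10, Y → 10; minimax = 10.
9 ≠ 10, so there is no saddle point; optimal play is mixed.
T is strictly dominated by M, so General R never plays it.
On the remaining 2×2 (M, B vs X, Y):
Let General R play M with probability p. Expected payoff against X: 10p + 3(1−p) = 7p + 3; against Y: 9p + 10(1−p) = −p + 10.
Setting these equal: 7p + 3 = −p + 10 ⇒ 8p = 7 ⇒ p = 7/8, and the value is (7)·(7/8) + 3 = 73/8.
For General C: with q = P(X), equating M's and B's payoffs gives q + 9 = −7q + 10 ⇒ q = 1/8.

73/8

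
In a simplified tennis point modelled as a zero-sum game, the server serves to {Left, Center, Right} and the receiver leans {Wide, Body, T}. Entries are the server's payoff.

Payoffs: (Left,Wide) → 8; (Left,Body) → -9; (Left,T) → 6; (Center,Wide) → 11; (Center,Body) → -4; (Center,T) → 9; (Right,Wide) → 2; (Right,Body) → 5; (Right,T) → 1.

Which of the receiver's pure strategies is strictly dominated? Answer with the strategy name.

Wide

T holds the server's payoff strictly below Wide in every row: 6 < 8, 9 < 11, 1 < 2.
So Wide is strictly dominated for the receiver.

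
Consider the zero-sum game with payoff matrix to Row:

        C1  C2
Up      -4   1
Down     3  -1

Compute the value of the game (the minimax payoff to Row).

Row minima: Up → -4, Down → -1; maximin = -1.
Column maxima: C1 → 3, C2 → 1; minimax = 1.
-1 ≠ 1, so there is no saddle point; optimal play is mixed.
Let Row play Up with probability p. Expected payoff against C1: (-4)p + 3(1−p) = −7p + 3; against C2: 1p + (-1)(1−p) = 2p − 1.
Setting these equal: −7p + 3 = 2p − 1 ⇒ −9p = -4 ⇒ p = 4/9, and the value is (-7)·(4/9) + 3 = -1/9.
For Column: with q = P(C1), equating Up's and Down's payoffs gives −5q + 1 = 4q − 1 ⇒ q = 2/9.

-1/9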